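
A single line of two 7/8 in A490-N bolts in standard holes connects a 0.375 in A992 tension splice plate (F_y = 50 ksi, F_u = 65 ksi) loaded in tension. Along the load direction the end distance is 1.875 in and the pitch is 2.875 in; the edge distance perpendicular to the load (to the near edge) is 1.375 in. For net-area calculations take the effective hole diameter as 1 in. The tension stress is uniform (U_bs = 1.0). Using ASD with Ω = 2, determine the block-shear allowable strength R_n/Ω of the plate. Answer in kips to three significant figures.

34.4 kips

Shear plane L_v = 1.875 + 1·2.875 = 4.75 in; A_gv = 4.75 × 0.375 = 1.781 in².
A_nv = (4.75 − 1.5·1) × 0.375 = 1.219 in².
A_nt = (1.375 − 0.5·1) × 0.375 = 0.3281 in².
0.6 F_u A_nv = 47.53 kips; 0.6 F_y A_gv = 53.44 kips → shear rupture governs the shear term.
R_n = 47.53 + 1.0 × 65 × 0.3281 = 68.86 kips.
Allowable strength R_n/Ω = 68.86 / 2 = 34.4 kips.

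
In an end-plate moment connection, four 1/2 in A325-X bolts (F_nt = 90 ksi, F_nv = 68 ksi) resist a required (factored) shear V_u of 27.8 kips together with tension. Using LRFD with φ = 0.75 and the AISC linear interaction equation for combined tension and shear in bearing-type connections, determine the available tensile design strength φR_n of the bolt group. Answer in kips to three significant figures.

A_b = π·0.5²/4 = 0.1963 in²; f_rv = 27.8 / (4 × 0.1963) = 35.4 ksi.
F'_nt = 1.3 F_nt − (F_nt / φF_nv) f_rv = 1.3·90 − (90/(0.75·68))·35.4 = 54.54 ksi, capped at F_nt → F'_nt = 54.54 ksi.
R_n = F'_nt · A_b · n = 54.54 × 0.1963 × 4 = 42.83 kips.
Design strength φR_n = 0.75 × 42.83 = 32.1 kips.

32.1 kips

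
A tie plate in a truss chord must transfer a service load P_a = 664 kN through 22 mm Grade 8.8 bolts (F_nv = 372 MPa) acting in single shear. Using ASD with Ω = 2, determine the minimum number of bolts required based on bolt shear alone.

10 bolts

A_b = π·22²/4 = 380.1 mm².
Per-bolt allowable strength R_n/Ω = 372 × 380.1 × 1 / 1000 / 2 = 70.7 kN.
n ≥ 664 / 70.7 = 9.391 → use 10 bolts.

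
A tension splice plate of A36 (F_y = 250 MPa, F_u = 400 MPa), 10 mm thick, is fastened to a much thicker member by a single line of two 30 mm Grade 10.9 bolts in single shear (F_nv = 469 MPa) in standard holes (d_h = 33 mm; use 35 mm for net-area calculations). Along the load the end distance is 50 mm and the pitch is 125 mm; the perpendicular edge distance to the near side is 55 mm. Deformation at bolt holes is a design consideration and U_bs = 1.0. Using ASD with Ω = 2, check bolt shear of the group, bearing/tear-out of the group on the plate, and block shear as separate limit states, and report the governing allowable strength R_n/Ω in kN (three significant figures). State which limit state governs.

Bolt shear: A_b = π·30²/4 = 706.9 mm²; R_n = 469 × 706.9 × 2 × 1 / 1000 = 663 kN → 663 / 2 = 332 kN.
Bearing: edge l_c = 33.5, r_n = 160.8 kN; interior l_c = 92, r_n = 288 kN; R_n = 160.8 + 1·288 = 448.8 kN → 224 kN.
Block shear: A_gv = 1750, A_nv = 1225, A_nt = 375 mm²; R_n = min(0.6F_uA_nv, 0.6F_yA_gv) + U_bs·F_u·A_nt = 412.5 kN → 206 kN.
Block shear governs: 206 kN.

206 kN (block shear governs)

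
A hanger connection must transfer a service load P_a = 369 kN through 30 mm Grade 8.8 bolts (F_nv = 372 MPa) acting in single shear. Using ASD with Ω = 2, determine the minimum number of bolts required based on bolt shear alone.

A_b = π·30²/4 = 706.9 mm².
Per-bolt allowable strength R_n/Ω = 372 × 706.9 × 1 / 1000 / 2 = 131.5 kN.
n ≥ 369 / 131.5 = 2.807 → use 3 bolts.

3 bolts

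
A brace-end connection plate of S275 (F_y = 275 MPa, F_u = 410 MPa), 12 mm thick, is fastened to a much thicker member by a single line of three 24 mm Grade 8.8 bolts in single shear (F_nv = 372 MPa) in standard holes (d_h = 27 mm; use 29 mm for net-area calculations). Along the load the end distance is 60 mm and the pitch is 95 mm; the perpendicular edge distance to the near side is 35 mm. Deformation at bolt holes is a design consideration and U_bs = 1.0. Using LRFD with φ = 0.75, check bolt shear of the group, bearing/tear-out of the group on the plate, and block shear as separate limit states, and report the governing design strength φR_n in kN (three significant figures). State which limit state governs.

Bolt shear: A_b = π·24²/4 = 452.4 mm²; R_n = 372 × 452.4 × 3 × 1 / 1000 = 504.9 kN → 0.75 × 504.9 = 379 kN.
Bearing: edge l_c = 46.5, r_n = 274.5 kN; interior l_c = 68, r_n = 283.4 kN; R_n = 274.5 + 2·283.4 = 841.3 kN → 631 kN.
Block shear: A_gv = 3000, A_nv = 2130, A_nt = 246 mm²; R_n = min(0.6F_uA_nv, 0.6F_yA_gv) + U_bs·F_u·A_nt = 595.9 kN → 447 kN.
Bolt shear governs: 379 kN.

379 kN (bolt shear governs)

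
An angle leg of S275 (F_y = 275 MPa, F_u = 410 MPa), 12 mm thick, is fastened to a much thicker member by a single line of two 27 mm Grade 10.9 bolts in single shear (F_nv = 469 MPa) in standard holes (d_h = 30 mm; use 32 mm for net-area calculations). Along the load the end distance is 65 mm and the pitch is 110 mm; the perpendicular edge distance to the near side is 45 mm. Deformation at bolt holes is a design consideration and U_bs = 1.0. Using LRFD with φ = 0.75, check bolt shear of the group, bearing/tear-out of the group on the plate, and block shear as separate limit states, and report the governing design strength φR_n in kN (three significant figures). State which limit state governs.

Bolt shear: A_b = π·27²/4 = 572.6 mm²; R_n = 469 × 572.6 × 2 × 1 / 1000 = 537.1 kN → 0.75 × 537.1 = 403 kN.
Bearing: edge l_c = 50, r_n = 295.2 kN; interior l_c = 80, r_n = 318.8 kN; R_n = 295.2 + 1·318.8 = 614 kN → 461 kN.
Block shear: A_gv = 2100, A_nv = 1524, A_nt = 348 mm²; R_n = min(0.6F_uA_nv, 0.6F_yA_gv) + U_bs·F_u·A_nt = 489.2 kN → 367 kN.
Block shear governs: 367 kN.

367 kN (block shear governs)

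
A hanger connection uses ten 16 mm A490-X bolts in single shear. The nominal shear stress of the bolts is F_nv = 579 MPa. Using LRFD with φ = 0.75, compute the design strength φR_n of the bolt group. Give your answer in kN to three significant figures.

A_b = π × 16² / 4 = 201.1 mm².
R_n = F_nv · A_b · n · n_s = 579 × 201.1 × 10 × 1 / 1000 = 1164 kN.
Design strength φR_n = 0.75 × 1164 = 873 kN.

873 kN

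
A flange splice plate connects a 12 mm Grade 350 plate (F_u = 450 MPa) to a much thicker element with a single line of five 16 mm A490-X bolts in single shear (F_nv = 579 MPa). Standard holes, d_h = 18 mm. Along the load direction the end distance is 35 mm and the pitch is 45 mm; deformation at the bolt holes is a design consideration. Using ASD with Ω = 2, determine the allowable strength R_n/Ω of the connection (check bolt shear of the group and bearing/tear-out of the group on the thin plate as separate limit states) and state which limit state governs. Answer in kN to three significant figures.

291 kN (bolt shear governs)

Bolt shear: A_b = π·16²/4 = 201.1 mm²; R_n = 579 × 201.1 × 5 × 1 / 1000 = 582.1 kN → 582.1 / 2 = 291 kN.
Bearing (1.2 l_c t F_u ≤ 2.4 d t F_u): upper limit = 2.4·16·12·450 / 1000 = 207.4 kN.
  Edge l_c = 35 − 18/2 = 26 → r_n = 168.5 kN; interior l_c = 45 − 18 = 27 → r_n = 175 kN.
  R_n,bearing = 1·168.5 + 4·175 = 868.3 kN → 868.3 / 2 = 434 kN.
Bolt shear governs: 291 kN.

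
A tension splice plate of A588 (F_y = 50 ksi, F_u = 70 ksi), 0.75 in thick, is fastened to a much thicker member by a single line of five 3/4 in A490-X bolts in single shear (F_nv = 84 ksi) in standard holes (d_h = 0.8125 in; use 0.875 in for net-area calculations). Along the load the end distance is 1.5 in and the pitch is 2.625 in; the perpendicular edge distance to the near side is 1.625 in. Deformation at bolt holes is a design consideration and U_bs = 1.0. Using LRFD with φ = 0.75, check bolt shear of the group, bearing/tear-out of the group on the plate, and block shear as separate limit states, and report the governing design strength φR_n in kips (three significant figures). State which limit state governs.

Bolt shear: A_b = π·0.75²/4 = 0.4418 in²; R_n = 84 × 0.4418 × 5 × 1 = 185.6 kips → 0.75 × 185.6 = 139 kips.
Bearing: edge l_c = 1.094, r_n = 68.91 kips; interior l_c = 1.812, r_n = 94.5 kips; R_n = 68.91 + 4·94.5 = 446.9 kips → 335 kips.
Block shear: A_gv = 9, A_nv = 6.047, A_nt = 0.8906 in²; R_n = min(0.6F_uA_nv, 0.6F_yA_gv) + U_bs·F_u·A_nt = 316.3 kips → 237 kips.
Bolt shear governs: 139 kips.

139 kips (bolt shear governs)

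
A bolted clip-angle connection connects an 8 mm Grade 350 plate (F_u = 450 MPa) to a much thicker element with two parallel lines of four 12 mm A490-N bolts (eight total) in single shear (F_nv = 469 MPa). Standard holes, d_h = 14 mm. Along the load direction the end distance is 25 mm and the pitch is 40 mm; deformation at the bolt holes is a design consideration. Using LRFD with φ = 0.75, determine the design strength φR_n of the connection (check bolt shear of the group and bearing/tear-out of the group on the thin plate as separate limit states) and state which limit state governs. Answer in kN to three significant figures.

318 kN (bolt shear governs)

Bolt shear: A_b = π·12²/4 = 113.1 mm²; R_n = 469 × 113.1 × 8 × 1 / 1000 = 424.3 kN → 0.75 × 424.3 = 318 kN.
Bearing (1.2 l_c t F_u ≤ 2.4 d t F_u): upper limit = 2.4·12·8·450 / 1000 = 103.7 kN.
  Edge l_c = 25 − 14/2 = 18 → r_n = 77.76 kN; interior l_c = 40 − 14 = 26 → r_n = 103.7 kN.
  R_n,bearing = 2·77.76 + 6·103.7 = 777.6 kN → 0.75 × 777.6 = 583 kN.
Bolt shear governs: 318 kN.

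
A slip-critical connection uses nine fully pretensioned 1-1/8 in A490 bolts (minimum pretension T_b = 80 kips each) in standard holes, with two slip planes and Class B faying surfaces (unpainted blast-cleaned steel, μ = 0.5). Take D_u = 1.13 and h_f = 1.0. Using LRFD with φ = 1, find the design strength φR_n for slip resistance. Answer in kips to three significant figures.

814 kips

R_n = μ · D_u · h_f · T_b · n_s · n_b = 0.5 × 1.13 × 1.0 × 80 × 2 × 9 = 813.6 kips.
Design strength φR_n = 1 × 813.6 = 814 kips.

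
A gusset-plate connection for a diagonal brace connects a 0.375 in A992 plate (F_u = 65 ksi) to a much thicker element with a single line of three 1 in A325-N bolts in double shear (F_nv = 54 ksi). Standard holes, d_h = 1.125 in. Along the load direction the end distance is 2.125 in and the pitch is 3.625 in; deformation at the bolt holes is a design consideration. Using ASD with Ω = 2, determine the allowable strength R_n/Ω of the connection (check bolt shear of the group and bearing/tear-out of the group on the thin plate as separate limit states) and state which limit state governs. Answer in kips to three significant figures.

81.4 kips (bearing governs)

Bolt shear: A_b = π·1²/4 = 0.7854 in²; R_n = 54 × 0.7854 × 3 × 2 = 254.5 kips → 254.5 / 2 = 127 kips.
Bearing (1.2 l_c t F_u ≤ 2.4 d t F_u): upper limit = 2.4·1·0.375·65 = 58.5 kips.
  Edge l_c = 2.125 − 1.125/2 = 1.562 → r_n = 45.7 kips; interior l_c = 3.625 − 1.125 = 2.5 → r_n = 58.5 kips.
  R_n,bearing = 1·45.7 + 2·58.5 = 162.7 kips → 162.7 / 2 = 81.4 kips.
Bearing governs: 81.4 kips.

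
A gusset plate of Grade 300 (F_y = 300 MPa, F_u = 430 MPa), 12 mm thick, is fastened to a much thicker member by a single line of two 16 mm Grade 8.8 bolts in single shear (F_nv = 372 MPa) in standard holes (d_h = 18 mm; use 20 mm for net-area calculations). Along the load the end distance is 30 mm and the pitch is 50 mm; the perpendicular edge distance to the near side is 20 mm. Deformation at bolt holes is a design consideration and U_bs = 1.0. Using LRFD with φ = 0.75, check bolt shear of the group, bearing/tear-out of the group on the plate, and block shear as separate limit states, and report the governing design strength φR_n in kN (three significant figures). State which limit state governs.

Bolt shear: A_b = π·16²/4 = 201.1 mm²; R_n = 372 × 201.1 × 2 × 1 / 1000 = 149.6 kN → 0.75 × 149.6 = 112 kN.
Bearing: edge l_c = 21, r_n = 130 kN; interior l_c = 32, r_n = 198.1 kN; R_n = 130 + 1·198.1 = 328.2 kN → 246 kN.
Block shear: A_gv = 960, A_nv = 600, A_nt = 120 mm²; R_n = min(0.6F_uA_nv, 0.6F_yA_gv) + U_bs·F_u·A_nt = 206.4 kN → 155 kN.
Bolt shear governs: 112 kN.

112 kN (bolt shear governs)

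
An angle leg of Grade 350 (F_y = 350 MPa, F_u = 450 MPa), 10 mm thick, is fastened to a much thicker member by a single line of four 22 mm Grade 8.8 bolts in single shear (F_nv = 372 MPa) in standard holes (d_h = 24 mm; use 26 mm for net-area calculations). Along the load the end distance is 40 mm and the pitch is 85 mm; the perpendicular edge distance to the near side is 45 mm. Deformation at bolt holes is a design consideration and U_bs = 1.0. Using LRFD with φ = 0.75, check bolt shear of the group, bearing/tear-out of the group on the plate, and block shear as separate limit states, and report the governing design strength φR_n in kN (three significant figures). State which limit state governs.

424 kN (bolt shear governs)

Bolt shear: A_b = π·22²/4 = 380.1 mm²; R_n = 372 × 380.1 × 4 × 1 / 1000 = 565.6 kN → 0.75 × 565.6 = 424 kN.
Bearing: edge l_c = 28, r_n = 151.2 kN; interior l_c = 61, r_n = 237.6 kN; R_n = 151.2 + 3·237.6 = 864 kN → 648 kN.
Block shear: A_gv = 2950, A_nv = 2040, A_nt = 320 mm²; R_n = min(0.6F_uA_nv, 0.6F_yA_gv) + U_bs·F_u·A_nt = 694.8 kN → 521 kN.
Bolt shear governs: 424 kN.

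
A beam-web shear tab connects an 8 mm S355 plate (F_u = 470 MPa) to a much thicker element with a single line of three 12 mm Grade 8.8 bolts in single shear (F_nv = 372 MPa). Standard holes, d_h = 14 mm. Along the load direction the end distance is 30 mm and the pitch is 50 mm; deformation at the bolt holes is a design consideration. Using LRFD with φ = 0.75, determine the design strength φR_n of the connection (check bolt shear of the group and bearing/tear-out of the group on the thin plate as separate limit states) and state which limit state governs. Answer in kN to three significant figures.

Bolt shear: A_b = π·12²/4 = 113.1 mm²; R_n = 372 × 113.1 × 3 × 1 / 1000 = 126.2 kN → 0.75 × 126.2 = 94.7 kN.
Bearing (1.2 l_c t F_u ≤ 2.4 d t F_u): upper limit = 2.4·12·8·470 / 1000 = 108.3 kN.
  Edge l_c = 30 − 14/2 = 23 → r_n = 103.8 kN; interior l_c = 50 − 14 = 36 → r_n = 108.3 kN.
  R_n,bearing = 1·103.8 + 2·108.3 = 320.4 kN → 0.75 × 320.4 = 240 kN.
Bolt shear governs: 94.7 kN.

94.7 kN (bolt shear governs)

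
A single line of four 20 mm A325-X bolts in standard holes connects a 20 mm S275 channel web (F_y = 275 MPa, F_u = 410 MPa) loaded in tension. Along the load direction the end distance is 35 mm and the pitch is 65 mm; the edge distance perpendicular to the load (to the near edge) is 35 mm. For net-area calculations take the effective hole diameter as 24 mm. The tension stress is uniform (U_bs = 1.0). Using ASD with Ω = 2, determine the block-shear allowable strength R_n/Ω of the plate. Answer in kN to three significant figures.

Shear plane L_v = 35 + 3·65 = 230 mm; A_gv = 230 × 20 = 4600 mm².
A_nv = (230 − 3.5·24) × 20 = 2920 mm².
A_nt = (35 − 0.5·24) × 20 = 460 mm².
0.6 F_u A_nv = 718.3 kN; 0.6 F_y A_gv = 759 kN → shear rupture governs the shear term.
R_n = 718.3 + 1.0 × 410 × 460 / 1000 = 906.9 kN.
Allowable strength R_n/Ω = 906.9 / 2 = 453 kN.

453 kN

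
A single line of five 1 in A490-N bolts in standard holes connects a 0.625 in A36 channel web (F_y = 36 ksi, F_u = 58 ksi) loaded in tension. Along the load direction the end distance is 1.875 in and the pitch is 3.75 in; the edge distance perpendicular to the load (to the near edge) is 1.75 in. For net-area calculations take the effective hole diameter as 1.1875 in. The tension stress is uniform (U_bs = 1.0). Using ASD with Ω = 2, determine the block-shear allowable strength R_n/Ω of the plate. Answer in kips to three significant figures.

135 kips

Shear plane L_v = 1.875 + 4·3.75 = 16.88 in; A_gv = 16.88 × 0.625 = 10.55 in².
A_nv = (16.88 − 4.5·1.1875) × 0.625 = 7.207 in².
A_nt = (1.75 − 0.5·1.1875) × 0.625 = 0.7227 in².
0.6 F_u A_nv = 250.8 kips; 0.6 F_y A_gv = 227.8 kips → shear yielding governs the shear term.
R_n = 227.8 + 1.0 × 58 × 0.7227 = 269.7 kips.
Allowable strength R_n/Ω = 269.7 / 2 = 135 kips.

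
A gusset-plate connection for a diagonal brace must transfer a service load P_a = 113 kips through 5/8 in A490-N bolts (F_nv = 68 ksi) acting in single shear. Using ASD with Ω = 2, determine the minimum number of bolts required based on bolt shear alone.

A_b = π·0.625²/4 = 0.3068 in².
Per-bolt allowable strength R_n/Ω = 68 × 0.3068 × 1 / 2 = 10.43 kips.
n ≥ 113 / 10.43 = 10.83 → use 11 bolts.

11 bolts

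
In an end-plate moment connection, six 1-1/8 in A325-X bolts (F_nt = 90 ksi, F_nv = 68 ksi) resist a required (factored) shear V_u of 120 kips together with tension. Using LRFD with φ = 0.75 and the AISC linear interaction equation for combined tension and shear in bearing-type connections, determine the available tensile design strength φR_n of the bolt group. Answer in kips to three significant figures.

365 kips

A_b = π·1.125²/4 = 0.994 in²; f_rv = 120 / (6 × 0.994) = 20.12 ksi.
F'_nt = 1.3 F_nt − (F_nt / φF_nv) f_rv = 1.3·90 − (90/(0.75·68))·20.12 = 81.49 ksi, capped at F_nt → F'_nt = 81.49 ksi.
R_n = F'_nt · A_b · n = 81.49 × 0.994 × 6 = 486 kips.
Design strength φR_n = 0.75 × 486 = 365 kips.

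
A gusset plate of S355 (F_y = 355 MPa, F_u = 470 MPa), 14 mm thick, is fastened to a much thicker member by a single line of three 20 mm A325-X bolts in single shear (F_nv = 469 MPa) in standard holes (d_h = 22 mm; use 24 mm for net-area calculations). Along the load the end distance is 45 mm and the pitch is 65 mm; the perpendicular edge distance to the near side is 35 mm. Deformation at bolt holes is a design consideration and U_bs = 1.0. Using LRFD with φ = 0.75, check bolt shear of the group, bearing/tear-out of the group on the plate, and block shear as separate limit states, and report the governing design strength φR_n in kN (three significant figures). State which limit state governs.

332 kN (bolt shear governs)

Bolt shear: A_b = π·20²/4 = 314.2 mm²; R_n = 469 × 314.2 × 3 × 1 / 1000 = 442 kN → 0.75 × 442 = 332 kN.
Bearing: edge l_c = 34, r_n = 268.5 kN; interior l_c = 43, r_n = 315.8 kN; R_n = 268.5 + 2·315.8 = 900.1 kN → 675 kN.
Block shear: A_gv = 2450, A_nv = 1610, A_nt = 322 mm²; R_n = min(0.6F_uA_nv, 0.6F_yA_gv) + U_bs·F_u·A_nt = 605.4 kN → 454 kN.
Bolt shear governs: 332 kN.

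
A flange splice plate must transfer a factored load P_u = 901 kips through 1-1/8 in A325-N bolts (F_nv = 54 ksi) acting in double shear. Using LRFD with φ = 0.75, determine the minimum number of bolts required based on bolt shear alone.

12 bolts

A_b = π·1.125²/4 = 0.994 in².
Per-bolt design strength φR_n = 0.75 × 54 × 0.994 × 2 = 80.52 kips.
n ≥ 901 / 80.52 = 11.19 → use 12 bolts.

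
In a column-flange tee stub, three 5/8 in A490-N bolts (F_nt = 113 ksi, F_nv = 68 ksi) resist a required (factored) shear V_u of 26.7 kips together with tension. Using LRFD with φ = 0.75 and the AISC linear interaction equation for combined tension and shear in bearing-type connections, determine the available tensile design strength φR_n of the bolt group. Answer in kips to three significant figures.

57 kips

A_b = π·0.625²/4 = 0.3068 in²; f_rv = 26.7 / (3 × 0.3068) = 29.01 ksi.
F'_nt = 1.3 F_nt − (F_nt / φF_nv) f_rv = 1.3·113 − (113/(0.75·68))·29.01 = 82.62 ksi, capped at F_nt → F'_nt = 82.62 ksi.
R_n = F'_nt · A_b · n = 82.62 × 0.3068 × 3 = 76.05 kips.
Design strength φR_n = 0.75 × 76.05 = 57 kips.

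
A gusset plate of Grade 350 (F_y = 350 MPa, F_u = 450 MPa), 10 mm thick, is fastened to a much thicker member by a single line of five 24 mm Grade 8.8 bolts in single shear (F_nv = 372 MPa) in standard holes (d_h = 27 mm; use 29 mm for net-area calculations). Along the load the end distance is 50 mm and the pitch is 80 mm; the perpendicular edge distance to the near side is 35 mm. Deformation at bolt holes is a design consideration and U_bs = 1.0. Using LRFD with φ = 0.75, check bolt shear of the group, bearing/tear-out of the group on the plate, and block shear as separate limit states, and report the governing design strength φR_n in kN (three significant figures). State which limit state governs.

554 kN (block shear governs)

Bolt shear: A_b = π·24²/4 = 452.4 mm²; R_n = 372 × 452.4 × 5 × 1 / 1000 = 841.4 kN → 0.75 × 841.4 = 631 kN.
Bearing: edge l_c = 36.5, r_n = 197.1 kN; interior l_c = 53, r_n = 259.2 kN; R_n = 197.1 + 4·259.2 = 1234 kN → 925 kN.
Block shear: A_gv = 3700, A_nv = 2395, A_nt = 205 mm²; R_n = min(0.6F_uA_nv, 0.6F_yA_gv) + U_bs·F_u·A_nt = 738.9 kN → 554 kN.
Block shear governs: 554 kN.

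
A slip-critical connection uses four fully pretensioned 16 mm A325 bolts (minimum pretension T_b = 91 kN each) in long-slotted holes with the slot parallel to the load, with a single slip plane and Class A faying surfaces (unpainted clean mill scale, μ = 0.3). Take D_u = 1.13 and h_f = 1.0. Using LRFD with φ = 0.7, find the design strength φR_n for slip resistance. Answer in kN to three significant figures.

86.4 kN

R_n = μ · D_u · h_f · T_b · n_s · n_b = 0.3 × 1.13 × 1.0 × 91 × 1 × 4 = 123.4 kN.
Design strength φR_n = 0.7 × 123.4 = 86.4 kN.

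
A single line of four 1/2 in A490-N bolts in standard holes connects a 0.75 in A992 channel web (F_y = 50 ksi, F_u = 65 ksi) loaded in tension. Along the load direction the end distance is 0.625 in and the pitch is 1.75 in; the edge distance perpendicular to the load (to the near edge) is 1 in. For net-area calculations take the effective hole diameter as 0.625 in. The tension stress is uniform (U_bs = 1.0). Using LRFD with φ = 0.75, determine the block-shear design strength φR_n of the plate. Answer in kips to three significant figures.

Shear plane L_v = 0.625 + 3·1.75 = 5.875 in; A_gv = 5.875 × 0.75 = 4.406 in².
A_nv = (5.875 − 3.5·0.625) × 0.75 = 2.766 in².
A_nt = (1 − 0.5·0.625) × 0.75 = 0.5156 in².
0.6 F_u A_nv = 107.9 kips; 0.6 F_y A_gv = 132.2 kips → shear rupture governs the shear term.
R_n = 107.9 + 1.0 × 65 × 0.5156 = 141.4 kips.
Design strength φR_n = 0.75 × 141.4 = 106 kips.

106 kips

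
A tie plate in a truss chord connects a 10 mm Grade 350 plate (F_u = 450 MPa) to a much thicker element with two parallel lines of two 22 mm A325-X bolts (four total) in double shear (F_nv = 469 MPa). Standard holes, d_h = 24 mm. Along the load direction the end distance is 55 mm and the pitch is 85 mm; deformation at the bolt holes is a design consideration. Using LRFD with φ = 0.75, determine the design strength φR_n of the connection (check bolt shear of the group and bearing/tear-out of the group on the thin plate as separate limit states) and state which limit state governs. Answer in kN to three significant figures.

705 kN (bearing governs)

Bolt shear: A_b = π·22²/4 = 380.1 mm²; R_n = 469 × 380.1 × 4 × 2 / 1000 = 1426 kN → 0.75 × 1426 = 1070 kN.
Bearing (1.2 l_c t F_u ≤ 2.4 d t F_u): upper limit = 2.4·22·10·450 / 1000 = 237.6 kN.
  Edge l_c = 55 − 24/2 = 43 → r_n = 232.2 kN; interior l_c = 85 − 24 = 61 → r_n = 237.6 kN.
  R_n,bearing = 2·232.2 + 2·237.6 = 939.6 kN → 0.75 × 939.6 = 705 kN.
Bearing governs: 705 kN.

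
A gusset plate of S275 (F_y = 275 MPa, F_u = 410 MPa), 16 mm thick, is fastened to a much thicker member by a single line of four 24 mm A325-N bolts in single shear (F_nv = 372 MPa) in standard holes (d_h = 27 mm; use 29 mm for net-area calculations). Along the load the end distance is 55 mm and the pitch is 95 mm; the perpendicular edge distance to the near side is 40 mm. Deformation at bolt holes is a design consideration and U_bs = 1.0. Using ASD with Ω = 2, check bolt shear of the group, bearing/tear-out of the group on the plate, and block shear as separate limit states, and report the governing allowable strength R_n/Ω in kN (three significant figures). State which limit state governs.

337 kN (bolt shear governs)

Bolt shear: A_b = π·24²/4 = 452.4 mm²; R_n = 372 × 452.4 × 4 × 1 / 1000 = 673.2 kN → 673.2 / 2 = 337 kN.
Bearing: edge l_c = 41.5, r_n = 326.7 kN; interior l_c = 68, r_n = 377.9 kN; R_n = 326.7 + 3·377.9 = 1460 kN → 730 kN.
Block shear: A_gv = 5440, A_nv = 3816, A_nt = 408 mm²; R_n = min(0.6F_uA_nv, 0.6F_yA_gv) + U_bs·F_u·A_nt = 1065 kN → 532 kN.
Bolt shear governs: 337 kN.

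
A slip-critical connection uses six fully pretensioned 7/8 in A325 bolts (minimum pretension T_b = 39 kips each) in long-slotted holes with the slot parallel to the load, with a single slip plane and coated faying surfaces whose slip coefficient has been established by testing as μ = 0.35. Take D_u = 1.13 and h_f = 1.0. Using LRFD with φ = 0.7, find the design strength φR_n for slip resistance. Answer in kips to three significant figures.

64.8 kips

R_n = μ · D_u · h_f · T_b · n_s · n_b = 0.35 × 1.13 × 1.0 × 39 × 1 × 6 = 92.55 kips.
Design strength φR_n = 0.7 × 92.55 = 64.8 kips.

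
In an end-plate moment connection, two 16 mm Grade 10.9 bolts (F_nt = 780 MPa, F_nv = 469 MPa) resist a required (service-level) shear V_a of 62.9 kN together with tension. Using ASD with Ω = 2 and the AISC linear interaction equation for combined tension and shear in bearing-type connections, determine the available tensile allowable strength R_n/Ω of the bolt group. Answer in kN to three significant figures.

A_b = π·16²/4 = 201.1 mm²; f_rv = 62.9 × 1000 / (2 × 201.1) = 156.4 MPa.
F'_nt = 1.3 F_nt − (Ω F_nt / F_nv) f_rv = 1.3·780 − (2·780/469)·156.4 = 493.7 MPa, capped at F_nt → F'_nt = 493.7 MPa.
R_n = F'_nt · A_b · n = 493.7 × 201.1 × 2 / 1000 = 198.5 kN.
Allowable strength R_n/Ω = 198.5 / 2 = 99.3 kN.

99.3 kN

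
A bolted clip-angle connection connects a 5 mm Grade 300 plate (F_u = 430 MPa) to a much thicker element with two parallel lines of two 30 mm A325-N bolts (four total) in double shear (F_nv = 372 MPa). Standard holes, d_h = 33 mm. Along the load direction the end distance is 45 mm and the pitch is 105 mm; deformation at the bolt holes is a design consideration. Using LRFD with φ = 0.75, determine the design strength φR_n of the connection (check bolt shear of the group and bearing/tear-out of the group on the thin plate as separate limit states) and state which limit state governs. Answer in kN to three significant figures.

342 kN (bearing governs)

Bolt shear: A_b = π·30²/4 = 706.9 mm²; R_n = 372 × 706.9 × 4 × 2 / 1000 = 2104 kN → 0.75 × 2104 = 1580 kN.
Bearing (1.2 l_c t F_u ≤ 2.4 d t F_u): upper limit = 2.4·30·5·430 / 1000 = 154.8 kN.
  Edge l_c = 45 − 33/2 = 28.5 → r_n = 73.53 kN; interior l_c = 105 − 33 = 72 → r_n = 154.8 kN.
  R_n,bearing = 2·73.53 + 2·154.8 = 456.7 kN → 0.75 × 456.7 = 342 kN.
Bearing governs: 342 kN.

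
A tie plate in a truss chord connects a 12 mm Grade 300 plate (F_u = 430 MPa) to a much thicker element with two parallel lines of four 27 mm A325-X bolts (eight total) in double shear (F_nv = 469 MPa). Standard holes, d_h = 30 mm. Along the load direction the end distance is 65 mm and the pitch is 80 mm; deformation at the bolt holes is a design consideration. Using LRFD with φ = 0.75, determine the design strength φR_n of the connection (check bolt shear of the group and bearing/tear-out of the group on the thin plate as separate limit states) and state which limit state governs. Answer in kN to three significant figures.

Bolt shear: A_b = π·27²/4 = 572.6 mm²; R_n = 469 × 572.6 × 8 × 2 / 1000 = 4296 kN → 0.75 × 4296 = 3220 kN.
Bearing (1.2 l_c t F_u ≤ 2.4 d t F_u): upper limit = 2.4·27·12·430 / 1000 = 334.4 kN.
  Edge l_c = 65 − 30/2 = 50 → r_n = 309.6 kN; interior l_c = 80 − 30 = 50 → r_n = 309.6 kN.
  R_n,bearing = 2·309.6 + 6·309.6 = 2477 kN → 0.75 × 2477 = 1860 kN.
Bearing governs: 1860 kN.

1860 kN (bearing governs)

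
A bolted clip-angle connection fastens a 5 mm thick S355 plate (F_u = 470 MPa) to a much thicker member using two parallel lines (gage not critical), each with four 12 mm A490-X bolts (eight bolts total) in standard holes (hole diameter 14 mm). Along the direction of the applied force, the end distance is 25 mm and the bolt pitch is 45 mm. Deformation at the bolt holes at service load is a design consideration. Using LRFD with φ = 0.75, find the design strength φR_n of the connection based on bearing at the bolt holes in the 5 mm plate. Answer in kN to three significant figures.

381 kN

Per bolt r_n = 1.2 l_c t F_u ≤ 2.4 d t F_u; upper limit = 2.4 × 12 × 5 × 470 / 1000 = 67.68 kN.
Edge bolt: l_c = 25 − 14/2 = 18 mm → 1.2 × 18 × 5 × 470 / 1000 = 50.76 → r_n = 50.76 kN.
Interior bolts: l_c = 45 − 14 = 31 mm → 1.2 × 31 × 5 × 470 / 1000 = 87.42 → r_n = 67.68 kN.
R_n = 2 × 50.76 + 6 × 67.68 = 507.6 kN.
Design strength φR_n = 0.75 × 507.6 = 381 kN.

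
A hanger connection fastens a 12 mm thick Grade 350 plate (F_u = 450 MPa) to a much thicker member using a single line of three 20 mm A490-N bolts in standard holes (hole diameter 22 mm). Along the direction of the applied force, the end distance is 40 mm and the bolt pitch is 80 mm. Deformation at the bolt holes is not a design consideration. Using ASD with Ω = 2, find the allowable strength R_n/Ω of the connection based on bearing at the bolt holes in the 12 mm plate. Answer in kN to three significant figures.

441 kN

Per bolt r_n = 1.5 l_c t F_u ≤ 3.0 d t F_u; upper limit = 3.0 × 20 × 12 × 450 / 1000 = 324 kN.
Edge bolt: l_c = 40 − 22/2 = 29 mm → 1.5 × 29 × 12 × 450 / 1000 = 234.9 → r_n = 234.9 kN.
Interior bolts: l_c = 80 − 22 = 58 mm → 1.5 × 58 × 12 × 450 / 1000 = 469.8 → r_n = 324 kN.
R_n = 1 × 234.9 + 2 × 324 = 882.9 kN.
Allowable strength R_n/Ω = 882.9 / 2 = 441 kN.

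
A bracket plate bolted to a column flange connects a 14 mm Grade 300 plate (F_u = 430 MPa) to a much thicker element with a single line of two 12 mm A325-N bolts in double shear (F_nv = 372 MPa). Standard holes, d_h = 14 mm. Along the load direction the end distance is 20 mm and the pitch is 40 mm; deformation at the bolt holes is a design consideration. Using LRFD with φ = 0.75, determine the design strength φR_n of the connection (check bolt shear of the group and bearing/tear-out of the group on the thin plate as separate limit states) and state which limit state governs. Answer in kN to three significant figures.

Bolt shear: A_b = π·12²/4 = 113.1 mm²; R_n = 372 × 113.1 × 2 × 2 / 1000 = 168.3 kN → 0.75 × 168.3 = 126 kN.
Bearing (1.2 l_c t F_u ≤ 2.4 d t F_u): upper limit = 2.4·12·14·430 / 1000 = 173.4 kN.
  Edge l_c = 20 − 14/2 = 13 → r_n = 93.91 kN; interior l_c = 40 − 14 = 26 → r_n = 173.4 kN.
  R_n,bearing = 1·93.91 + 1·173.4 = 267.3 kN → 0.75 × 267.3 = 200 kN.
Bolt shear governs: 126 kN.

126 kN (bolt shear governs)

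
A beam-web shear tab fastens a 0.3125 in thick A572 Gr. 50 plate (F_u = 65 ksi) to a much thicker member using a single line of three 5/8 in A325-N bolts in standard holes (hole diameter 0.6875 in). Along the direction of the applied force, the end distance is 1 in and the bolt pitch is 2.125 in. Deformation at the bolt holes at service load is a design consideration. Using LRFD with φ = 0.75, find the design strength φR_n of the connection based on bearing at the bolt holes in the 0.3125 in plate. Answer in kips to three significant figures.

57.7 kips

Per bolt r_n = 1.2 l_c t F_u ≤ 2.4 d t F_u; upper limit = 2.4 × 0.625 × 0.3125 × 65 = 30.47 kips.
Edge bolt: l_c = 1 − 0.6875/2 = 0.6562 in → 1.2 × 0.6562 × 0.3125 × 65 = 16 → r_n = 16 kips.
Interior bolts: l_c = 2.125 − 0.6875 = 1.438 in → 1.2 × 1.438 × 0.3125 × 65 = 35.04 → r_n = 30.47 kips.
R_n = 1 × 16 + 2 × 30.47 = 76.93 kips.
Design strength φR_n = 0.75 × 76.93 = 57.7 kips.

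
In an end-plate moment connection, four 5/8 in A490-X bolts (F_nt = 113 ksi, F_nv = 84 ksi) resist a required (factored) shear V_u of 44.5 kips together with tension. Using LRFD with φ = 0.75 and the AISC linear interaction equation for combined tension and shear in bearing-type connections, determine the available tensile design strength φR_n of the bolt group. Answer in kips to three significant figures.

75.3 kips

A_b = π·0.625²/4 = 0.3068 in²; f_rv = 44.5 / (4 × 0.3068) = 36.26 ksi.
F'_nt = 1.3 F_nt − (F_nt / φF_nv) f_rv = 1.3·113 − (113/(0.75·84))·36.26 = 81.86 ksi, capped at F_nt → F'_nt = 81.86 ksi.
R_n = F'_nt · A_b · n = 81.86 × 0.3068 × 4 = 100.5 kips.
Design strength φR_n = 0.75 × 100.5 = 75.3 kips.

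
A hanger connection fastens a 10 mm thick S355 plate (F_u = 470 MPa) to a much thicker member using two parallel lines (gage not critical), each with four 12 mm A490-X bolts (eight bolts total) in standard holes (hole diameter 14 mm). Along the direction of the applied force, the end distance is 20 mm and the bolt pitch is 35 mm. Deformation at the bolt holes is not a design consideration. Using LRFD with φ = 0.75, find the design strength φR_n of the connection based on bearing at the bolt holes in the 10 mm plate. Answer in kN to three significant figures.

804 kN

Per bolt r_n = 1.5 l_c t F_u ≤ 3.0 d t F_u; upper limit = 3.0 × 12 × 10 × 470 / 1000 = 169.2 kN.
Edge bolt: l_c = 20 − 14/2 = 13 mm → 1.5 × 13 × 10 × 470 / 1000 = 91.65 → r_n = 91.65 kN.
Interior bolts: l_c = 35 − 14 = 21 mm → 1.5 × 21 × 10 × 470 / 1000 = 148.1 → r_n = 148.1 kN.
R_n = 2 × 91.65 + 6 × 148.1 = 1072 kN.
Design strength φR_n = 0.75 × 1072 = 804 kN.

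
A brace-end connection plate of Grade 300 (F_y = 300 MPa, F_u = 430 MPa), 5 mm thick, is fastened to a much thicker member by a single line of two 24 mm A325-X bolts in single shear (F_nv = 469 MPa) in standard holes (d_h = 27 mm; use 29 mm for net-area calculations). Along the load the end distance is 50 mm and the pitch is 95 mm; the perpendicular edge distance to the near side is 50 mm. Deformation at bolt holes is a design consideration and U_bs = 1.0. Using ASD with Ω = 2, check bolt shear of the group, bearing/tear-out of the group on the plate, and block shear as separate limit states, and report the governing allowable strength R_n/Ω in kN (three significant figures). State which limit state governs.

103 kN (block shear governs)

Bolt shear: A_b = π·24²/4 = 452.4 mm²; R_n = 469 × 452.4 × 2 × 1 / 1000 = 424.3 kN → 424.3 / 2 = 212 kN.
Bearing: edge l_c = 36.5, r_n = 94.17 kN; interior l_c = 68, r_n = 123.8 kN; R_n = 94.17 + 1·123.8 = 218 kN → 109 kN.
Block shear: A_gv = 725, A_nv = 507.5, A_nt = 177.5 mm²; R_n = min(0.6F_uA_nv, 0.6F_yA_gv) + U_bs·F_u·A_nt = 206.8 kN → 103 kN.
Block shear governs: 103 kN.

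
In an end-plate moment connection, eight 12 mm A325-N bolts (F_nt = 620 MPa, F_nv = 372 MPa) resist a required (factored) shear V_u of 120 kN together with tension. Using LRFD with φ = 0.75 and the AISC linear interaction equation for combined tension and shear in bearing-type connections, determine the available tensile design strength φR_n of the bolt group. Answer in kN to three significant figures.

347 kN

A_b = π·12²/4 = 113.1 mm²; f_rv = 120 × 1000 / (8 × 113.1) = 132.6 MPa.
F'_nt = 1.3 F_nt − (F_nt / φF_nv) f_rv = 1.3·620 − (620/(0.75·372))·132.6 = 511.3 MPa, capped at F_nt → F'_nt = 511.3 MPa.
R_n = F'_nt · A_b · n = 511.3 × 113.1 × 8 / 1000 = 462.6 kN.
Design strength φR_n = 0.75 × 462.6 = 347 kN.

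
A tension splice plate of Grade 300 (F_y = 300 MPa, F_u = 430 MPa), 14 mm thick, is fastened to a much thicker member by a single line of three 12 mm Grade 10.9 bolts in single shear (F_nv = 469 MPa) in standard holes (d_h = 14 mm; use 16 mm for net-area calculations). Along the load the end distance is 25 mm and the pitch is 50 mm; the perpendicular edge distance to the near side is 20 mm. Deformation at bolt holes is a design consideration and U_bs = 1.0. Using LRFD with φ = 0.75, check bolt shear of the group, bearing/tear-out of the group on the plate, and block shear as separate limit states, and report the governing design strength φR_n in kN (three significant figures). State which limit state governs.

119 kN (bolt shear governs)

Bolt shear: A_b = π·12²/4 = 113.1 mm²; R_n = 469 × 113.1 × 3 × 1 / 1000 = 159.1 kN → 0.75 × 159.1 = 119 kN.
Bearing: edge l_c = 18, r_n = 130 kN; interior l_c = 36, r_n = 173.4 kN; R_n = 130 + 2·173.4 = 476.8 kN → 358 kN.
Block shear: A_gv = 1750, A_nv = 1190, A_nt = 168 mm²; R_n = min(0.6F_uA_nv, 0.6F_yA_gv) + U_bs·F_u·A_nt = 379.3 kN → 284 kN.
Bolt shear governs: 119 kN.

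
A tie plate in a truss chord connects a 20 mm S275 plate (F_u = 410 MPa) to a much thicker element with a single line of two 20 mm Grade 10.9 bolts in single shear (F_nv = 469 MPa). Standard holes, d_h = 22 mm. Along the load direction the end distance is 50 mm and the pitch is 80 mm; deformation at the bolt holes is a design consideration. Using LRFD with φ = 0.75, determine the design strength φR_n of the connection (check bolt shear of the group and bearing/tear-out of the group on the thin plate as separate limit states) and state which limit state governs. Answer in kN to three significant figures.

Bolt shear: A_b = π·20²/4 = 314.2 mm²; R_n = 469 × 314.2 × 2 × 1 / 1000 = 294.7 kN → 0.75 × 294.7 = 221 kN.
Bearing (1.2 l_c t F_u ≤ 2.4 d t F_u): upper limit = 2.4·20·20·410 / 1000 = 393.6 kN.
  Edge l_c = 50 − 22/2 = 39 → r_n = 383.8 kN; interior l_c = 80 − 22 = 58 → r_n = 393.6 kN.
  R_n,bearing = 1·383.8 + 1·393.6 = 777.4 kN → 0.75 × 777.4 = 583 kN.
Bolt shear governs: 221 kN.

221 kN (bolt shear governs)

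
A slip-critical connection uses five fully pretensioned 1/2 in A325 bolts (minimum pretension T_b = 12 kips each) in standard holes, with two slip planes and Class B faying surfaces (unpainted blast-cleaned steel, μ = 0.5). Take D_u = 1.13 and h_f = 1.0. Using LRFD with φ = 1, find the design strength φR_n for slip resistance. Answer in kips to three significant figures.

67.8 kips

R_n = μ · D_u · h_f · T_b · n_s · n_b = 0.5 × 1.13 × 1.0 × 12 × 2 × 5 = 67.8 kips.
Design strength φR_n = 1 × 67.8 = 67.8 kips.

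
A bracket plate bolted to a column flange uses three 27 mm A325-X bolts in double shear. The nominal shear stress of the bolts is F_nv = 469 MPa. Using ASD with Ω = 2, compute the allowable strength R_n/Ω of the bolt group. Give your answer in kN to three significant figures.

806 kN

A_b = π × 27² / 4 = 572.6 mm².
R_n = F_nv · A_b · n · n_s = 469 × 572.6 × 3 × 2 / 1000 = 1611 kN.
Allowable strength R_n/Ω = 1611 / 2 = 806 kN.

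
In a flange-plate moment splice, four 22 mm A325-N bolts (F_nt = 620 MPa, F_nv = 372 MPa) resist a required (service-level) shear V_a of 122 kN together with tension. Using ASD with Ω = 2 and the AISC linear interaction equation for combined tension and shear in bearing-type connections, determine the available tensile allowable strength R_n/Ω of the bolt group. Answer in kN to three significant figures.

409 kN

A_b = π·22²/4 = 380.1 mm²; f_rv = 122 × 1000 / (4 × 380.1) = 80.24 MPa.
F'_nt = 1.3 F_nt − (Ω F_nt / F_nv) f_rv = 1.3·620 − (2·620/372)·80.24 = 538.5 MPa, capped at F_nt → F'_nt = 538.5 MPa.
R_n = F'_nt · A_b · n = 538.5 × 380.1 × 4 / 1000 = 818.9 kN.
Allowable strength R_n/Ω = 818.9 / 2 = 409 kN.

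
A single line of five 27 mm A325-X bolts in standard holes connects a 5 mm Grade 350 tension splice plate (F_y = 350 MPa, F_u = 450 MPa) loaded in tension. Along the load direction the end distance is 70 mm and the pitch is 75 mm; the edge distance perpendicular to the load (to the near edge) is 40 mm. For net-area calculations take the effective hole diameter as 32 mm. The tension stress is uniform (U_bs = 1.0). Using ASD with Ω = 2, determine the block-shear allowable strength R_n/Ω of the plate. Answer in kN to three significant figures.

Shear plane L_v = 70 + 4·75 = 370 mm; A_gv = 370 × 5 = 1850 mm².
A_nv = (370 − 4.5·32) × 5 = 1130 mm².
A_nt = (40 − 0.5·32) × 5 = 120 mm².
0.6 F_u A_nv = 305.1 kN; 0.6 F_y A_gv = 388.5 kN → shear rupture governs the shear term.
R_n = 305.1 + 1.0 × 450 × 120 / 1000 = 359.1 kN.
Allowable strength R_n/Ω = 359.1 / 2 = 180 kN.

180 kN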